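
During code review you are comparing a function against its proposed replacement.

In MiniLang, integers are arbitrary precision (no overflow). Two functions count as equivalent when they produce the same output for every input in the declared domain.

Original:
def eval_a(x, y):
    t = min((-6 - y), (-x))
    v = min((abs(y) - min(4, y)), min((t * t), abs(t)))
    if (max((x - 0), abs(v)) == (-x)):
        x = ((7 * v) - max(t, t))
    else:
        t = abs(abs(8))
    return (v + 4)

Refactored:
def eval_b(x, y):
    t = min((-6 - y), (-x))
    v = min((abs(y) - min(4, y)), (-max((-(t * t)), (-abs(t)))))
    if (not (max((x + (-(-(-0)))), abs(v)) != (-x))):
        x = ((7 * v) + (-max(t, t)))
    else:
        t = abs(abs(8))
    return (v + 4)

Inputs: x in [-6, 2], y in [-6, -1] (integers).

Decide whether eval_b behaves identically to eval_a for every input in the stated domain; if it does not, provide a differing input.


Differences: comparison usage differs, plus min/max/abs usage differs, plus boolean connective usage differs, plus arithmetic usage differs — yet all 54 inputs agree.
verdict: equivalent


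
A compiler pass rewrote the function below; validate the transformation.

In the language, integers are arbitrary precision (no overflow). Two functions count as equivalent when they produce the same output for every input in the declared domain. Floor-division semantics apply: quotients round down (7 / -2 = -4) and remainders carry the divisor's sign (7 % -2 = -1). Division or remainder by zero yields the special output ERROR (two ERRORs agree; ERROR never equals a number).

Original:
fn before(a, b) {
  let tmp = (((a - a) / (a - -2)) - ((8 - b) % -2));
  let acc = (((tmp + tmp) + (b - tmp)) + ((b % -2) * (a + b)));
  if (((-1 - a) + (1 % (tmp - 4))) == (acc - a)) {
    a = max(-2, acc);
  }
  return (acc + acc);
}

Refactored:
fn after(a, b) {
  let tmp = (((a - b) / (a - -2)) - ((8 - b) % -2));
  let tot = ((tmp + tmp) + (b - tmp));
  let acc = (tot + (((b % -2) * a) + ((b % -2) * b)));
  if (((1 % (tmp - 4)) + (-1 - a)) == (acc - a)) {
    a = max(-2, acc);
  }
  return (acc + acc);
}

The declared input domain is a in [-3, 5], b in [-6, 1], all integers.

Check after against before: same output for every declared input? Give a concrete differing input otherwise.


Not equivalent: a=-3, b=-6 separates them (-12 vs -18).
before: tmp := 0 | acc := -6 | (((-1 - a) + (1 % (tmp - 4))) == (acc - a)): false | result -12
after: tmp := -3 | tot := -9 | acc := -9 | (((1 % (tmp - 4)) + (-1 - a)) == (acc - a)): false | result -18
verdict: not equivalent; witness: a=-3, b=-6


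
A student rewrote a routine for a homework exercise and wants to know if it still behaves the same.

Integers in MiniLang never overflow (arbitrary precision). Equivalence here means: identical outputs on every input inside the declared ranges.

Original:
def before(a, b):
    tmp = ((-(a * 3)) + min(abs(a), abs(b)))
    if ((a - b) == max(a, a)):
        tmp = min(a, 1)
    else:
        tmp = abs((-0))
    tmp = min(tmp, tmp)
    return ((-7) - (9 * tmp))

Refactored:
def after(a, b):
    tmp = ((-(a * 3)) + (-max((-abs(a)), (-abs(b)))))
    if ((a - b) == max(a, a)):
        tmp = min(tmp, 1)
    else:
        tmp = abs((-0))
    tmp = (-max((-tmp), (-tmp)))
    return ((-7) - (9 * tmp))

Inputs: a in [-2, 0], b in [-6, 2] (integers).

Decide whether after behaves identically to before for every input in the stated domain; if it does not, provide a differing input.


Input a=-2, b=0: 11 from before versus -16 from after.
verdict: not equivalent; witness: a=-2, b=0


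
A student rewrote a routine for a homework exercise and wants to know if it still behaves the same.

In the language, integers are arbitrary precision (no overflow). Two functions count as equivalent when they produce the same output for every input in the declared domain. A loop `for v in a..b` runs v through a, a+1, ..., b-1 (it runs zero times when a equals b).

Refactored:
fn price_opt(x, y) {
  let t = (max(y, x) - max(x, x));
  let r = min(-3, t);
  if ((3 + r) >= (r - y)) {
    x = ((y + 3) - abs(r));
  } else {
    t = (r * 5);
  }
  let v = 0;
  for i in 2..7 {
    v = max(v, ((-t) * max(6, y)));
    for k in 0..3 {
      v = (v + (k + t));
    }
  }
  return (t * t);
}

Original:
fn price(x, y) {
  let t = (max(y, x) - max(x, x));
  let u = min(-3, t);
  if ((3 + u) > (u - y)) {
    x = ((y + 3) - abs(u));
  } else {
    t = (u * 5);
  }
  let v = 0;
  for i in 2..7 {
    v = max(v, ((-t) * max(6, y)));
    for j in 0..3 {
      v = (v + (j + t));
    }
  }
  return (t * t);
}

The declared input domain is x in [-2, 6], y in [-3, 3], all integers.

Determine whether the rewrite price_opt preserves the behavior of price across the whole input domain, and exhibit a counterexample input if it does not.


These are not equivalent — on x=-2, y=-3 the outputs split (225 vs 0).
price: t=0, then u=-3, then ((3 + u) > (u - y)) is false, then t=-15, then v=0, then (i=2), then v=90, then (j=0), then v=75, then (j=1), then v=61, then (j=2), then v=48, then (i=3), then v=90, then (j=0), then v=75, then (j=1), then v=61, then (j=2), then v=48, then (i=4), then v=90, then (j=0), then v=75, then (j=1), then v=61, then (j=2), then v=48, then (i=5), then v=90, then (j=0), then v=75, then (j=1), then v=61, then (j=2), then v=48, then (i=6), then v=90, then (j=0), then v=75, then (j=1), then v=61, then (j=2), then v=48, then returns 225
price_opt: t=0, then r=-3, then ((3 + r) >= (r - y)) is true, then x=-3, then v=0, then (i=2), then v=0, then (k=0), then v=0, then (k=1), then v=1, then (k=2), then v=3, then (i=3), then v=3, then (k=0), then v=3, then (k=1), then v=4, then (k=2), then v=6, then (i=4), then v=6, then (k=0), then v=6, then (k=1), then v=7, then (k=2), then v=9, then (i=5), then v=9, then (k=0), then v=9, then (k=1), then v=10, then (k=2), then v=12, then (i=6), then v=12, then (k=0), then v=12, then (k=1), then v=13, then (k=2), then v=15, then returns 0
verdict: not equivalent; witness: x=-2, y=-3


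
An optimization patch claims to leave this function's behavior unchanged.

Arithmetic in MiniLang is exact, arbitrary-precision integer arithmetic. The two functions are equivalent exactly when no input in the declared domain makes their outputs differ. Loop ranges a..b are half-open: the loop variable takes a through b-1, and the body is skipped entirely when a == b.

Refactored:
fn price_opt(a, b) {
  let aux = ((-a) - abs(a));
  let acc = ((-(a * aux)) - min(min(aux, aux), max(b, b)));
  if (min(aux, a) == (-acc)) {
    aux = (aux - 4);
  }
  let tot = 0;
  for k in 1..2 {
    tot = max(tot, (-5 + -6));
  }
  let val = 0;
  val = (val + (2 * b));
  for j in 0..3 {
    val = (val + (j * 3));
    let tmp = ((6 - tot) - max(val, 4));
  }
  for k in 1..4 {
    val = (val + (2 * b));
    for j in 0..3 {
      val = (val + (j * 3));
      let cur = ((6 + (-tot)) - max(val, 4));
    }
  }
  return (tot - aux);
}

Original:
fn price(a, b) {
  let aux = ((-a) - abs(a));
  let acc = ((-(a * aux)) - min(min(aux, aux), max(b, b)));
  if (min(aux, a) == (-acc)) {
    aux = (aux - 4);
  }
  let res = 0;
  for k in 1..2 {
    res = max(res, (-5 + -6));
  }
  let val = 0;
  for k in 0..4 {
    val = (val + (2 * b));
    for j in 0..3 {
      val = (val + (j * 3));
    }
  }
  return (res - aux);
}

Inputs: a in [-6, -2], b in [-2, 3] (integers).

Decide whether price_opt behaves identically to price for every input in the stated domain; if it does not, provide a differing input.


The two are interchangeable: statement counts differ, local variable names differ, constant usage differs, loop structure differs, min/max/abs usage differs, arithmetic usage differs, and every declared input agrees.
Tracing a=-2, b=-1: price: aux := 0 | acc := 1 | (min(aux, a) == (-acc)): false | res := 0 | iter k=1: | res := 0 | val := 0 | iter k=0: | val := -2 | iter j=0: | val := -2 | iter j=1: | val := 1 | iter j=2: | val := 7 | iter k=1: | val := 5 | iter j=0: | val := 5 | iter j=1: | val := 8 | iter j=2: | val := 14 | iter k=2: | val := 12 | iter j=0: | val := 12 | iter j=1: | val := 15 | iter j=2: | val := 21 | iter k=3: | val := 19 | iter j=0: | val := 19 | iter j=1: | val := 22 | iter j=2: | val := 28 | result 0 | price_opt: aux := 0 | acc := 1 | (min(aux, a) == (-acc)): false | tot := 0 | iter k=1: | tot := 0 | val := 0 | val := -2 | iter j=0: | val := -2 | tmp := 2 | iter j=1: | val := 1 | tmp := 2 | iter j=2: | val := 7 | tmp := -1 | iter k=1: | val := 5 | iter j=0: | val := 5 | cur := 1 | iter j=1: | val := 8 | cur := -2 | iter j=2: | val := 14 | cur := -8 | iter k=2: | val := 12 | iter j=0: | val := 12 | cur := -6 | iter j=1: | val := 15 | cur := -9 | iter j=2: | val := 21 | cur := -15 | iter k=3: | val := 19 | iter j=0: | val := 19 | cur := -13 | iter j=1: | val := 22 | cur := -16 | iter j=2: | val := 28 | cur := -22 | result 0 — matching result 0.
Checked all 30 inputs in the declared domain: the outputs agree on every one.
verdict: equivalent


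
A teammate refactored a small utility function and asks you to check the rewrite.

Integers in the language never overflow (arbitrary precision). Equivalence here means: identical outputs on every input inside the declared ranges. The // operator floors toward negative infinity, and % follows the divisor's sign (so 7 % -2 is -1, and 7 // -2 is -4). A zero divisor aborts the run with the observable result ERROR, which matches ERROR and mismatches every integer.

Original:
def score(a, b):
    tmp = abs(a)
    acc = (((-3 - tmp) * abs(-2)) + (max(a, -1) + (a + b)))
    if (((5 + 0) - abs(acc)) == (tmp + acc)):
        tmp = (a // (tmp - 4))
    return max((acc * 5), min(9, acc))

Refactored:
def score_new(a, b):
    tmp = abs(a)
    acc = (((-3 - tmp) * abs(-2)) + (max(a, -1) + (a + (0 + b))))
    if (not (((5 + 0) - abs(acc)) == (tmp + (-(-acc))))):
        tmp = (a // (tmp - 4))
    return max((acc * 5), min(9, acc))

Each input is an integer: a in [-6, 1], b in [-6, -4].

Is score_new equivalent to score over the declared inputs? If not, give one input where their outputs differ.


Consider the input a=-4, b=-6.
score: tmp := 4 | acc := -25 | (((5 + 0) - abs(acc)) == (tmp + acc)): false | result -25
score_new: tmp := 4 | acc := -25 | (not (((5 + 0) - abs(acc)) == (tmp + (-(-acc))))): true | divide-by-zero, output ERROR
-25 != ERROR, so the rewrite changes behavior.
verdict: not equivalent; witness: a=-4, b=-6


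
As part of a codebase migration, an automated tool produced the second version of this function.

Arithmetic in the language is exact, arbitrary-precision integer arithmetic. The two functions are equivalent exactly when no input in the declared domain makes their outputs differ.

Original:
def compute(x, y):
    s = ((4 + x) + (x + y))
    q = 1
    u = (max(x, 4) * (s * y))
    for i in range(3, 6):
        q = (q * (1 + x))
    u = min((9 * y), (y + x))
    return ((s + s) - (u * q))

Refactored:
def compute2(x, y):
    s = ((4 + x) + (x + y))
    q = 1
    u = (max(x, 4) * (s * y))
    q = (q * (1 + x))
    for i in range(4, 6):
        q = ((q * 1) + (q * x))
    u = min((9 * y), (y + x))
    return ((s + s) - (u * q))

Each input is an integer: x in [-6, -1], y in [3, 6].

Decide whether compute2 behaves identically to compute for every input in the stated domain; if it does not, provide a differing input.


Behavior is preserved: although loop structure differs, and statement counts differ, and constant usage differs, and arithmetic usage differs, the outputs never diverge.
One worked example (x=-6, y=5) — compute: s := -3 | q := 1 | u := -60 | iter i=3: | q := -5 | iter i=4: | q := 25 | iter i=5: | q := -125 | u := -1 | result -131; compute2: s := -3 | q := 1 | u := -60 | q := -5 | iter i=4: | q := 25 | iter i=5: | q := -125 | u := -1 | result -131; agreement on -131.
Checked all 24 inputs in the declared domain: the outputs agree on every one.
verdict: equivalent


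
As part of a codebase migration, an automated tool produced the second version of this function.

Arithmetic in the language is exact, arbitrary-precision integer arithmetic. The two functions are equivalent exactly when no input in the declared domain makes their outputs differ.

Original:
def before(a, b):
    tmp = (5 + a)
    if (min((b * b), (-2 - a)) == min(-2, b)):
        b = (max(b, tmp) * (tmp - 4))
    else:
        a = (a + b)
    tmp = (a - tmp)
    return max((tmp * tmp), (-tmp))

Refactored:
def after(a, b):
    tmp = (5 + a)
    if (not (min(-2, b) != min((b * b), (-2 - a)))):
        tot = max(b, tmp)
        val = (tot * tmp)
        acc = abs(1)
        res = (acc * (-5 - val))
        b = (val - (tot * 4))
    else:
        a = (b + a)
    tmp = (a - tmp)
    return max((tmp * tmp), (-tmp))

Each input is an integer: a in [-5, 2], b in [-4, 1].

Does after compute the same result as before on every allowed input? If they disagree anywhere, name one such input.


Side by side, the visible changes include: local variable names differ; comparison usage differs; constant usage differs; min/max/abs usage differs; statement counts differ; boolean connective usage differs; arithmetic usage differs.
Tracing a=-3, b=1: before: tmp = 2; (min((b * b), (-2 - a)) == min(-2, b)) -> false; a = -2; tmp = -4; return 16 | after: tmp = 2; (not (min(-2, b) != min((b * b), (-2 - a)))) -> false; a = -2; tmp = -4; return 16 — matching result 16.
An exhaustive pass over the 48 declared inputs shows identical outputs.
verdict: equivalent


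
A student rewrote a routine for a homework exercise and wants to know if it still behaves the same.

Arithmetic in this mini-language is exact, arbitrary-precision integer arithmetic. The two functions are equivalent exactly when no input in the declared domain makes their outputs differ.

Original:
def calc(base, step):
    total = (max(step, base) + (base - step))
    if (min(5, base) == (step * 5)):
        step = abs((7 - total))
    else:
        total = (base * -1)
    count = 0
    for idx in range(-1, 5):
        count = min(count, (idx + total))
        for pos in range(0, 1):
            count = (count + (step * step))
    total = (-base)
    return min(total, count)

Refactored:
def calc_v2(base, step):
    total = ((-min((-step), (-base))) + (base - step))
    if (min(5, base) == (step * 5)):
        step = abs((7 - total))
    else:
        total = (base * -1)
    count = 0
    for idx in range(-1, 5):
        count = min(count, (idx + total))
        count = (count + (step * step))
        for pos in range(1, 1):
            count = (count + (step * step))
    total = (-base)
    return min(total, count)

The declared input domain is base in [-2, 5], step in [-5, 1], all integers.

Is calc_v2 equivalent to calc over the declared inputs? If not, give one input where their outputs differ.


Changes here: min/max/abs usage differs; arithmetic usage differs; loop structure differs; statement counts differ; the full 56-point sweep finds no disagreement.
verdict: equivalent


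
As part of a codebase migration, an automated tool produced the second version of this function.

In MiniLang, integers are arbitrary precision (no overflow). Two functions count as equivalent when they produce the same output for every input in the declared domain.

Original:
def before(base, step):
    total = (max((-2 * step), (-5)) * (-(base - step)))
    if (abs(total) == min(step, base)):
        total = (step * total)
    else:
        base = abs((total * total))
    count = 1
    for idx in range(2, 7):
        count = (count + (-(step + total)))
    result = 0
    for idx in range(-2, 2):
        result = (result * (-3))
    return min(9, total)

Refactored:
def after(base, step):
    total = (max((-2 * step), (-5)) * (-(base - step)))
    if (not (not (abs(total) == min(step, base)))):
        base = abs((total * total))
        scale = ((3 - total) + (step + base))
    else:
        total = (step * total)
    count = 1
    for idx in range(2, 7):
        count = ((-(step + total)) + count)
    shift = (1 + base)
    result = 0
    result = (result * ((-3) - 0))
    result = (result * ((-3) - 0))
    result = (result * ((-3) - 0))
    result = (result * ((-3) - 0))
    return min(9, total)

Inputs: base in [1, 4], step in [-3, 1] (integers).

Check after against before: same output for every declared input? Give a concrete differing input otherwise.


Not equivalent: base=1, step=-3 separates them (-24 vs 9).
before: total := -24 | (abs(total) == min(step, base)): false | base := 576 | count := 1 | iter idx=2: | count := 28 | iter idx=3: | count := 55 | iter idx=4: | count := 82 | iter idx=5: | count := 109 | iter idx=6: | count := 136 | result := 0 | iter idx=-2: | result := 0 | iter idx=-1: | result := 0 | iter idx=0: | result := 0 | iter idx=1: | result := 0 | result -24
after: total := -24 | (not (not (abs(total) == min(step, base)))): false | total := 72 | count := 1 | iter idx=2: | count := -68 | iter idx=3: | count := -137 | iter idx=4: | count := -206 | iter idx=5: | count := -275 | iter idx=6: | count := -344 | shift := 2 | result := 0 | result := 0 | result := 0 | result := 0 | result := 0 | result 9
verdict: not equivalent; witness: base=1, step=-3


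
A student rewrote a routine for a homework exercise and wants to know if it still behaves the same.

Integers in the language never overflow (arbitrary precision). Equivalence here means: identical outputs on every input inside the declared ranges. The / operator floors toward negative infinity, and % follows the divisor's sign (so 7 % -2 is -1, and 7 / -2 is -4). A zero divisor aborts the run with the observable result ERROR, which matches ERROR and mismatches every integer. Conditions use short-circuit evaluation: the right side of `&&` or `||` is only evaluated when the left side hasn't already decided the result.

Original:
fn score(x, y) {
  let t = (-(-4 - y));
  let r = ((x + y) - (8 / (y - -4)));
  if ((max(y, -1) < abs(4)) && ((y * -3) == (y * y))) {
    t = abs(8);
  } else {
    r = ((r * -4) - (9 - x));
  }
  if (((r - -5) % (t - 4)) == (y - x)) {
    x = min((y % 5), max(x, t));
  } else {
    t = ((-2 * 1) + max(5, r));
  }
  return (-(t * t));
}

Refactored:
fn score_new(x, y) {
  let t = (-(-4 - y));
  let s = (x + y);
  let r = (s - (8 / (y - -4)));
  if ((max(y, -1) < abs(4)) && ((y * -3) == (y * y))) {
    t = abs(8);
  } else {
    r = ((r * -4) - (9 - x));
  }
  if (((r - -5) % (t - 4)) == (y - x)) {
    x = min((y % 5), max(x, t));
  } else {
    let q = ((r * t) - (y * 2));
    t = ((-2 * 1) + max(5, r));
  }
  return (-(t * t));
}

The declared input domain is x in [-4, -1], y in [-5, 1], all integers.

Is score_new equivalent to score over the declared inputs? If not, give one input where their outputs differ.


Differences: arithmetic usage differs; and statement counts differ; and local variable names differ; and constant usage differs — yet all 28 inputs agree.
verdict: equivalent


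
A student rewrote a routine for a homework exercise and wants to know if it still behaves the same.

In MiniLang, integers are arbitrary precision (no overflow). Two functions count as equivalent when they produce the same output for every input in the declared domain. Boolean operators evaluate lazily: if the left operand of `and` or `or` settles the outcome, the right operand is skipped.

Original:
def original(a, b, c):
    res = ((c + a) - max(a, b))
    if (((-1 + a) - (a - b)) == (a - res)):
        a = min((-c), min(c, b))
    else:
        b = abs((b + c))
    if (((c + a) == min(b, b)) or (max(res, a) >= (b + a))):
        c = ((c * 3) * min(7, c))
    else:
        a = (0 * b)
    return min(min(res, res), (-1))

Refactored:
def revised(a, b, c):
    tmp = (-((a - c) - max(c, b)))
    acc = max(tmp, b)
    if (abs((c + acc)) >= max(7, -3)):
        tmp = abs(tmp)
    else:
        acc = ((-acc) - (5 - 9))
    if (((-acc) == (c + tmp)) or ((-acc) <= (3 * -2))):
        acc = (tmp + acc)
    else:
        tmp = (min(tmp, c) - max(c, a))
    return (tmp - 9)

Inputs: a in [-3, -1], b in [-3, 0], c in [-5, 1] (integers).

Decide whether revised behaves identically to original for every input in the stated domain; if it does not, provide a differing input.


Not equivalent: a=-3, b=-3, c=-5 separates them (-5 vs -11).
original: res becomes -5; next (((-1 + a) - (a - b)) == (a - res)) evaluates to false; next b becomes 8; next (((c + a) == min(b, b)) or (max(res, a) >= (b + a))) evaluates to false; next a becomes 0; next final value -5
revised: tmp becomes -5; next acc becomes -3; next (abs((c + acc)) >= max(7, -3)) evaluates to true; next tmp becomes 5; next (((-acc) == (c + tmp)) or ((-acc) <= (3 * -2))) evaluates to false; next tmp becomes -2; next final value -11
verdict: not equivalent; witness: a=-3, b=-3, c=-5


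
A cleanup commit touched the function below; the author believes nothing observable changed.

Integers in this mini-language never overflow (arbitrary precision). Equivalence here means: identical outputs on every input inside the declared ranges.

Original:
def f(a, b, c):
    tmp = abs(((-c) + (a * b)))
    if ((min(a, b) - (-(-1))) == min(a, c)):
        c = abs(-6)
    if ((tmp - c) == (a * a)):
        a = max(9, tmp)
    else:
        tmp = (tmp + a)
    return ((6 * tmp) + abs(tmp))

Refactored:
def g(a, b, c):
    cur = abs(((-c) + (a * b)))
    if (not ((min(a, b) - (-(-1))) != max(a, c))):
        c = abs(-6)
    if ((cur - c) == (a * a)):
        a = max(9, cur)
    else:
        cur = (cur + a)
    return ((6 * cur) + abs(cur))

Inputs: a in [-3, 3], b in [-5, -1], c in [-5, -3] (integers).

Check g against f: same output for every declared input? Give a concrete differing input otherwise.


Evaluate both at a=-2, b=-3, c=-4.
f: tmp=10, then ((min(a, b) - (-(-1))) == min(a, c)) is true, then c=6, then ((tmp - c) == (a * a)) is true, then a=10, then returns 70
g: cur=10, then (not ((min(a, b) - (-(-1))) != max(a, c))) is false, then ((cur - c) == (a * a)) is false, then cur=8, then returns 56
70 and 56 differ, so these are not the same function on this domain.
verdict: not equivalent; witness: a=-2, b=-3, c=-4


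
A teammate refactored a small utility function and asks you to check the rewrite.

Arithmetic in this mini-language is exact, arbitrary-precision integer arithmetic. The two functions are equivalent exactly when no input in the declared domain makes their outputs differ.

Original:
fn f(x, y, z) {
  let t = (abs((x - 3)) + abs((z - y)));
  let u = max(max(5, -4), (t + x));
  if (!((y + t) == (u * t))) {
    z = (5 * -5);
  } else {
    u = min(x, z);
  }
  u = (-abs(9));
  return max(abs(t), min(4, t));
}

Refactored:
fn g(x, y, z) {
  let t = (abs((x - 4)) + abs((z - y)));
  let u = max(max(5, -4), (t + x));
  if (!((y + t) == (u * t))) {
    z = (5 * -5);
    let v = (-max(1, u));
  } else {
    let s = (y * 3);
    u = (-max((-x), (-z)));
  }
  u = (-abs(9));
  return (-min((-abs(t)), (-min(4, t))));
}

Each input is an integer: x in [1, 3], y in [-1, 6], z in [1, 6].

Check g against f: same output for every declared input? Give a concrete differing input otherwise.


Try x=1, y=-1, z=1.
f: t=4, then u=5, then (!((y + t) == (u * t))) is true, then z=-25, then u=-9, then returns 4
g: t=5, then u=6, then (!((y + t) == (u * t))) is true, then z=-25, then v=-6, then u=-9, then returns 5
4 != 5, so the rewrite changes behavior.
verdict: not equivalent; witness: x=1, y=-1, z=1


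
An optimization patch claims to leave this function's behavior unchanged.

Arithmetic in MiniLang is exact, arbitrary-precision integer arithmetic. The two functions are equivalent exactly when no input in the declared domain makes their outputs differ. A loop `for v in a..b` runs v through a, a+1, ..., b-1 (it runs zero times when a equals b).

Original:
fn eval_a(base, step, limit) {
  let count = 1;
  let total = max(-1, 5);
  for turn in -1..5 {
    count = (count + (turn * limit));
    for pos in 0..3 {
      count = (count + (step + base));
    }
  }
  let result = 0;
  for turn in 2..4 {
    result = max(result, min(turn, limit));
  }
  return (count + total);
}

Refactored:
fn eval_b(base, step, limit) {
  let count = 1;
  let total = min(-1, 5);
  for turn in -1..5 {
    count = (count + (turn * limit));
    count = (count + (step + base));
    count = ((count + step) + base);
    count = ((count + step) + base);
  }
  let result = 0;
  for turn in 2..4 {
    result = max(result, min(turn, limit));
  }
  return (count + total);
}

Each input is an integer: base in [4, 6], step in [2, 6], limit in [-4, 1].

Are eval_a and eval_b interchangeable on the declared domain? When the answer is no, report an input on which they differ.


On input base=4, step=2, limit=-4, eval_a returns 78 while eval_b returns 72.
verdict: not equivalent; witness: base=4, step=2, limit=-4


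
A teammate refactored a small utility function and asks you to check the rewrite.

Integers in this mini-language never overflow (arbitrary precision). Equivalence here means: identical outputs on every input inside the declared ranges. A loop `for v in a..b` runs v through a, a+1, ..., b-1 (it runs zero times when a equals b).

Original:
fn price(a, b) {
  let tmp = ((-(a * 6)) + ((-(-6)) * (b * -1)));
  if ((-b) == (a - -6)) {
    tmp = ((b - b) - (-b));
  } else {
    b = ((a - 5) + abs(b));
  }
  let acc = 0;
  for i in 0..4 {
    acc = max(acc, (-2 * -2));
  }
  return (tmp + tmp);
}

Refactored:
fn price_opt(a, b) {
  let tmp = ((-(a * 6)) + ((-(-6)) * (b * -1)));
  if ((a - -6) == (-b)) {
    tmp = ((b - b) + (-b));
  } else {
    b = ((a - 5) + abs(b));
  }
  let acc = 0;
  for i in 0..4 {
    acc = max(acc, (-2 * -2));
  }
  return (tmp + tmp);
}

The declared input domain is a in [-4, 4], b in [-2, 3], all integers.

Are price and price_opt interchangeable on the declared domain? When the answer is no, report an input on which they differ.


On input a=-4, b=-2, price returns -4 while price_opt returns 4.
verdict: not equivalent; witness: a=-4, b=-2


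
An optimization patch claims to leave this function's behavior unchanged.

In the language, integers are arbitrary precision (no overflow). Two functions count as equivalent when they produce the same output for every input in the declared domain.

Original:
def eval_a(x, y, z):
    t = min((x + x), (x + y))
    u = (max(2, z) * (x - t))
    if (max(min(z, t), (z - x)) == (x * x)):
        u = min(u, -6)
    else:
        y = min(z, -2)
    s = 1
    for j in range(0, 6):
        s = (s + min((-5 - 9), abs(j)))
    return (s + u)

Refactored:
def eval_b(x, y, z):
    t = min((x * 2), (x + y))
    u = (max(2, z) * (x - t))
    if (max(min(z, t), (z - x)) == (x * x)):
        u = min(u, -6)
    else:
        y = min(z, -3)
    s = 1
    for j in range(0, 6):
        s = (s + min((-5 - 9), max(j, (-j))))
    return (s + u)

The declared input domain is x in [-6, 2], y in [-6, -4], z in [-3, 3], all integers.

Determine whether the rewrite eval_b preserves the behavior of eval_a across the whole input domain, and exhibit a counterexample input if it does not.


Although `-2` became `-3`, no input in the stated domain can expose it; all 189 inputs agree.
verdict: equivalent


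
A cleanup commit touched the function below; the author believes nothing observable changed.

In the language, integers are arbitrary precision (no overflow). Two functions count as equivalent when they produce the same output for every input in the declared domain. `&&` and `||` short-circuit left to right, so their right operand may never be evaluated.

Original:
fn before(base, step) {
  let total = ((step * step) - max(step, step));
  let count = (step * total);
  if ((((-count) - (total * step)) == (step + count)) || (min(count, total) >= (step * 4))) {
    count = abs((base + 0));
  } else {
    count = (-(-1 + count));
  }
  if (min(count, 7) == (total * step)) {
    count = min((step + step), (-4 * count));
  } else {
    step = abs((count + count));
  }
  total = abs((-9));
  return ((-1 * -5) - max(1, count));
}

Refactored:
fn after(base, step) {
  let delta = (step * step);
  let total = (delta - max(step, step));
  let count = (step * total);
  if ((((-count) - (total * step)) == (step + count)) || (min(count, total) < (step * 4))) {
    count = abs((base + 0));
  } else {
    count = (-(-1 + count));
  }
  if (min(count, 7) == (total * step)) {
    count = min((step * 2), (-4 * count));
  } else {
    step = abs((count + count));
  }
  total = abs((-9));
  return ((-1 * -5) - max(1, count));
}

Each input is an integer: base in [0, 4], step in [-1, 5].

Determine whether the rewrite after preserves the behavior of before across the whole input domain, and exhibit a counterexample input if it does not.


Take base=0, step=-1.
before: total becomes 2; next count becomes -2; next ((((-count) - (total * step)) == (step + count)) || (min(count, total) >= (step * 4))) evaluates to true; next count becomes 0; next (min(count, 7) == (total * step)) evaluates to false; next step becomes 0; next total becomes 9; next final value 4
after: delta becomes 1; next total becomes 2; next count becomes -2; next ((((-count) - (total * step)) == (step + count)) || (min(count, total) < (step * 4))) evaluates to false; next count becomes 3; next (min(count, 7) == (total * step)) evaluates to false; next step becomes 6; next total becomes 9; next final value 2
4 != 2, so the rewrite changes behavior.
verdict: not equivalent; witness: base=0, step=-1


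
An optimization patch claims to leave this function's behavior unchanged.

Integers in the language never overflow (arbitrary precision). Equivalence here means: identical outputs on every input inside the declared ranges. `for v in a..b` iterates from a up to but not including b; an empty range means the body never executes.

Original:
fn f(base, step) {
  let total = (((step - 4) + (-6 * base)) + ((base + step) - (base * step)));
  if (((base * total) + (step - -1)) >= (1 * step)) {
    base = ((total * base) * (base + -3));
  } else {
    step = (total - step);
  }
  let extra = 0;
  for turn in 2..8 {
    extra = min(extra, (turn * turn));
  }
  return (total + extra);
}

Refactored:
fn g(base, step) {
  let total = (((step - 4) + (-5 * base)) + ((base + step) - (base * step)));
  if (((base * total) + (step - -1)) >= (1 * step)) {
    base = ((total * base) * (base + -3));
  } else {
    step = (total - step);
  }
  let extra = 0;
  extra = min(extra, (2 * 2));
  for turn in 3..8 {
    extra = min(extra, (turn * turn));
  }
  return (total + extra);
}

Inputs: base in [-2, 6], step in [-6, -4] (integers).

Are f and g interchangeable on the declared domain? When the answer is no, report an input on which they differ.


There is a counterexample at base=-2, step=-6: -18 on one side, -20 on the other.
f: total = -18; (((base * total) + (step - -1)) >= (1 * step)) -> true; base = -180; extra = 0; [turn=2]; extra = 0; [turn=3]; extra = 0; [turn=4]; extra = 0; [turn=5]; extra = 0; [turn=6]; extra = 0; [turn=7]; extra = 0; return -18
g: total = -20; (((base * total) + (step - -1)) >= (1 * step)) -> true; base = -200; extra = 0; extra = 0; [turn=3]; extra = 0; [turn=4]; extra = 0; [turn=5]; extra = 0; [turn=6]; extra = 0; [turn=7]; extra = 0; return -20
verdict: not equivalent; witness: base=-2, step=-6


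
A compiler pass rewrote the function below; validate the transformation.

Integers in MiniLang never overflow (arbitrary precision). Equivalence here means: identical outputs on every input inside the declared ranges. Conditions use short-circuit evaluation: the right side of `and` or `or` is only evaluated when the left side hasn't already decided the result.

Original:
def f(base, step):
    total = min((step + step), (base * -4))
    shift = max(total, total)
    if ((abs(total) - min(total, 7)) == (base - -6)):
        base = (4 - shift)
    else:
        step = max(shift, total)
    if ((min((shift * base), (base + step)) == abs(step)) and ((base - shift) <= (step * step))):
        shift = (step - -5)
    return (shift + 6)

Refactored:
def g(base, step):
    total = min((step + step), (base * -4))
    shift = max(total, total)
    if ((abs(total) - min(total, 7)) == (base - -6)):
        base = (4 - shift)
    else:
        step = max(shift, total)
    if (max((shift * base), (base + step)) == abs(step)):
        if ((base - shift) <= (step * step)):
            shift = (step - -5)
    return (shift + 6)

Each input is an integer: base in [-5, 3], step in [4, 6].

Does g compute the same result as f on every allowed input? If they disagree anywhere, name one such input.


Equivalent. The edit looks behavioral (`min((shift * base), (base + step))` became `max((shift * base), (base + step))`), but over these ranges it never changes the outcome.
Across all 27 domain points the two functions coincide.
One worked example (base=-2, step=6) — f: total becomes 8; next shift becomes 8; next ((abs(total) - min(total, 7)) == (base - -6)) evaluates to false; next step becomes 8; next ((min((shift * base), (base + step)) == abs(step)) and ((base - shift) <= (step * step))) evaluates to false; next final value 14; g: total becomes 8; next shift becomes 8; next ((abs(total) - min(total, 7)) == (base - -6)) evaluates to false; next step becomes 8; next (max((shift * base), (base + step)) == abs(step)) evaluates to false; next final value 14; agreement on 14.
verdict: equivalent


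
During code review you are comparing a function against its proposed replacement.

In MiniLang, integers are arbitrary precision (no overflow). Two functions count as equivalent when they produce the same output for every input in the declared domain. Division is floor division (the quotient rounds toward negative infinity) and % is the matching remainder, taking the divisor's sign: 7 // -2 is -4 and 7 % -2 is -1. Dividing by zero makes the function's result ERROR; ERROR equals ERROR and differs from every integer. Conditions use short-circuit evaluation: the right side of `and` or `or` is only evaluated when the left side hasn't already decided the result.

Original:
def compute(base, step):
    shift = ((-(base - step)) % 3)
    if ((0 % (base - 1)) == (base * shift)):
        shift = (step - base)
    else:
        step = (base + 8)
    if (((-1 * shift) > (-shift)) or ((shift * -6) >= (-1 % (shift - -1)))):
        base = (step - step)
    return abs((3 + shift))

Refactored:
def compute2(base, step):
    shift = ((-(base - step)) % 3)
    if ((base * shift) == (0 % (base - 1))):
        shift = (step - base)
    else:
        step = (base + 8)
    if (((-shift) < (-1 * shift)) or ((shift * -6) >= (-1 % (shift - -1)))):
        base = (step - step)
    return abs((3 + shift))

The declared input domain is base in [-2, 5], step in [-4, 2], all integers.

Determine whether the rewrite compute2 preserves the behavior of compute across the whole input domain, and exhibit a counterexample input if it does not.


The two versions differ — the changes include comparison usage differs.
One worked example (base=-2, step=1) — compute: shift becomes 0; next ((0 % (base - 1)) == (base * shift)) evaluates to true; next shift becomes 3; next (((-1 * shift) > (-shift)) or ((shift * -6) >= (-1 % (shift - -1)))) evaluates to false; next final value 6; compute2: shift becomes 0; next ((base * shift) == (0 % (base - 1))) evaluates to true; next shift becomes 3; next (((-shift) < (-1 * shift)) or ((shift * -6) >= (-1 % (shift - -1)))) evaluates to false; next final value 6; agreement on 6.
Checked all 56 inputs in the declared domain: the outputs agree on every one.
verdict: equivalent


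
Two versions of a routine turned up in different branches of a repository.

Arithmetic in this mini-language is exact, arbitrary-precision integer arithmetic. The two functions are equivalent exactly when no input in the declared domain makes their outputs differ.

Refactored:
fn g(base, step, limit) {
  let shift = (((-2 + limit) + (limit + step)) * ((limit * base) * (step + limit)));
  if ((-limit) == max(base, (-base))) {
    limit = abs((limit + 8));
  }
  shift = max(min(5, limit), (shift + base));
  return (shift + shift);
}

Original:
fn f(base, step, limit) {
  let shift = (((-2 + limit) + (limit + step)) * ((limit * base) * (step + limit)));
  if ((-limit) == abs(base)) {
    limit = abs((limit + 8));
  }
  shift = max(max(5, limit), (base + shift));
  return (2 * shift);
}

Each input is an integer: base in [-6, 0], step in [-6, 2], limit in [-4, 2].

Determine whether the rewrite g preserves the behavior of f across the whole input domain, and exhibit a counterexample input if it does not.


Input base=-6, step=-6, limit=0: 10 from f versus 0 from g.
verdict: not equivalent; witness: base=-6, step=-6, limit=0


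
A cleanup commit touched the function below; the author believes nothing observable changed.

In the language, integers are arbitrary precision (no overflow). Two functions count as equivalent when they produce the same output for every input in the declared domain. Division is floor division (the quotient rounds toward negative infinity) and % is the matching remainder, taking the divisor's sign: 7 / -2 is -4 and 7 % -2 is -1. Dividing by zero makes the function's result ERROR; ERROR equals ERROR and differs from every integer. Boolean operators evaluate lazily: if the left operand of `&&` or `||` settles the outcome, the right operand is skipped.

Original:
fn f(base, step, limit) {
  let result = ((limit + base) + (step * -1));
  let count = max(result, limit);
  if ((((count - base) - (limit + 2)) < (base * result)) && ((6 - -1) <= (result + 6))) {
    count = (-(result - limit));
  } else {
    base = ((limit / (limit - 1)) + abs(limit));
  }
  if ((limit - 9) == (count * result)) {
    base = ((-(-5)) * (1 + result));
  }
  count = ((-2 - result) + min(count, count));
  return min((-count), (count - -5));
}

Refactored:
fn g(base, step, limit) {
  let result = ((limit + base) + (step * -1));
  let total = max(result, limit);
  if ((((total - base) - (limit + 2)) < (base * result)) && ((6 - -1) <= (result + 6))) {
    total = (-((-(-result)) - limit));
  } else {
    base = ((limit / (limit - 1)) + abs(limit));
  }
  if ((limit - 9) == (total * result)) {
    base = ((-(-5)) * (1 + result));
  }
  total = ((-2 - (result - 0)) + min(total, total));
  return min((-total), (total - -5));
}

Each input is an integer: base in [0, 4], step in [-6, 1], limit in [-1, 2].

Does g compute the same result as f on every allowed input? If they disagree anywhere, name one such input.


Side by side, the visible changes include: local variable names differ, constant usage differs, arithmetic usage differs.
One worked example (base=2, step=-3, limit=0) — f: result := 5 | count := 5 | ((((count - base) - (limit + 2)) < (base * result)) && ((6 - -1) <= (result + 6))): true | count := -5 | ((limit - 9) == (count * result)): false | count := -12 | result -7; g: result := 5 | total := 5 | ((((total - base) - (limit + 2)) < (base * result)) && ((6 - -1) <= (result + 6))): true | total := -5 | ((limit - 9) == (total * result)): false | total := -12 | result -7; agreement on -7.
Every one of the 160 inputs gives matching results.
verdict: equivalent


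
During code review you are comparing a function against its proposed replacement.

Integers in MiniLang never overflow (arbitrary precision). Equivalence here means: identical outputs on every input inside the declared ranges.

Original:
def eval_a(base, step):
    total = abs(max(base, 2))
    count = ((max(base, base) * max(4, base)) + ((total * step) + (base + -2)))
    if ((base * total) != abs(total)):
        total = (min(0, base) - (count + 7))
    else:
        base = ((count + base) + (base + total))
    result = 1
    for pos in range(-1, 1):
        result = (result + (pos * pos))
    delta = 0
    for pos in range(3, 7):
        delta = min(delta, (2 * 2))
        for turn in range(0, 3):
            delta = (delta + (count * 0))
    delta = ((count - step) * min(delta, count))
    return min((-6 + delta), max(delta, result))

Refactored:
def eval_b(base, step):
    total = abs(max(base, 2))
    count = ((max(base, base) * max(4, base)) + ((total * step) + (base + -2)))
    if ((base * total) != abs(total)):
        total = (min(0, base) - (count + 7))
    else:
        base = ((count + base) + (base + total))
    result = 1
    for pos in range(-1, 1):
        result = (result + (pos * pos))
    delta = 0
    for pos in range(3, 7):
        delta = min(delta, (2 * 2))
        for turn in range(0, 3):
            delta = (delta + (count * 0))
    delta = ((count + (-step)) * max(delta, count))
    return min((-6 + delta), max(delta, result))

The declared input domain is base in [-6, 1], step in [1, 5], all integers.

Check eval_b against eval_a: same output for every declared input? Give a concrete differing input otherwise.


Not equivalent: base=-6, step=1 separates them (924 vs -6).
eval_a: total := 2 | count := -30 | ((base * total) != abs(total)): true | total := 17 | result := 1 | iter pos=-1: | result := 2 | iter pos=0: | result := 2 | delta := 0 | iter pos=3: | delta := 0 | iter turn=0: | delta := 0 | iter turn=1: | delta := 0 | iter turn=2: | delta := 0 | iter pos=4: | delta := 0 | iter turn=0: | delta := 0 | iter turn=1: | delta := 0 | iter turn=2: | delta := 0 | iter pos=5: | delta := 0 | iter turn=0: | delta := 0 | iter turn=1: | delta := 0 | iter turn=2: | delta := 0 | iter pos=6: | delta := 0 | iter turn=0: | delta := 0 | iter turn=1: | delta := 0 | iter turn=2: | delta := 0 | delta := 930 | result 924
eval_b: total := 2 | count := -30 | ((base * total) != abs(total)): true | total := 17 | result := 1 | iter pos=-1: | result := 2 | iter pos=0: | result := 2 | delta := 0 | iter pos=3: | delta := 0 | iter turn=0: | delta := 0 | iter turn=1: | delta := 0 | iter turn=2: | delta := 0 | iter pos=4: | delta := 0 | iter turn=0: | delta := 0 | iter turn=1: | delta := 0 | iter turn=2: | delta := 0 | iter pos=5: | delta := 0 | iter turn=0: | delta := 0 | iter turn=1: | delta := 0 | iter turn=2: | delta := 0 | iter pos=6: | delta := 0 | iter turn=0: | delta := 0 | iter turn=1: | delta := 0 | iter turn=2: | delta := 0 | delta := 0 | result -6
verdict: not equivalent; witness: base=-6, step=1
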